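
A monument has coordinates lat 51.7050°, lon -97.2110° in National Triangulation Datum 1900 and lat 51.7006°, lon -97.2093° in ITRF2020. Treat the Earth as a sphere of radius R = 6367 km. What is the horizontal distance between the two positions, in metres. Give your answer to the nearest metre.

503 m

Δφ = 51.7006° − 51.7050° = -0.0044°; Δλ = -97.2093° − -97.2110° = +0.0017°.
1° along a meridian = πR/180 = 111125 m.
ΔN = Δφ × 111125 = -489.0 m; ΔE = Δλ × 111125 × cos(51.7050°) = +0.0017 × 111125 × 0.619711 = 117.1 m.
Distance = √(ΔE² + ΔN²) = √(117.1² + (-489.0)²) = 502.8 m.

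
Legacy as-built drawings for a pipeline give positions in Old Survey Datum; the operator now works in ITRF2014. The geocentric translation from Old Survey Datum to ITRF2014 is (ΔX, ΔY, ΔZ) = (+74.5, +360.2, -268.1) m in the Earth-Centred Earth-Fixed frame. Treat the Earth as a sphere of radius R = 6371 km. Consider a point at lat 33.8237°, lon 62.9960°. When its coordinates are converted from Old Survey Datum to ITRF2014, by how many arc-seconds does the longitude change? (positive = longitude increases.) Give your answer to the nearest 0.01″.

sin φ = 0.556639, cos φ = 0.830754, sin λ = 0.890975, cos λ = 0.454053.
East component: ΔE = −sin λ·ΔX + cos λ·ΔY = −(0.890975)(74.5) + (0.454053)(360.2) = 97.17 m.
1° of latitude spans πR/180 = 111195 m; at latitude φ, 1° of longitude spans that × cos φ = 92375.7 m, so Δλ = 97.17 / 92375.7 × 3600 = 3.787″.

Δλ = 3.79″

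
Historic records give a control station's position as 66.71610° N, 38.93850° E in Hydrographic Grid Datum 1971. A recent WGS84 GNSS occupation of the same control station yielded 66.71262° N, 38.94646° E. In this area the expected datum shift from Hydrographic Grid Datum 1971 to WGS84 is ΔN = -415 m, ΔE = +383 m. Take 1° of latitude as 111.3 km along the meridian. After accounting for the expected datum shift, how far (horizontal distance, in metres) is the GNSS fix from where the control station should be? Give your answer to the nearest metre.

43 m

Observed coordinate differences: Δφ = -0.00348°, Δλ = +0.00796°.
Converting to metres (1° lat = 111300 m, cos φ = 0.395287): observed ΔN = -387.3 m, observed ΔE = 350.2 m.
Subtracting the expected shift leaves a residual of -387.3 − (-415) = 27.7 m north and 350.2 − (383) = -32.8 m east.
Residual distance = √(27.7² + (-32.8)²) = 42.9 m.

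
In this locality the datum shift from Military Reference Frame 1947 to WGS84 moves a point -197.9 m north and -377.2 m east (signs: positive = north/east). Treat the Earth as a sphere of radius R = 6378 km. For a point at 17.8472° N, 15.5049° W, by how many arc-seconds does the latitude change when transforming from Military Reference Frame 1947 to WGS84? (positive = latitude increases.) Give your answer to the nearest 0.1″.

On a sphere of radius R, 1 rad of latitude = R, so Δφ = ΔN / R = -197.9 / 6378000 = -3.1029e-05 rad = -6.400″.

Δφ = -6.4″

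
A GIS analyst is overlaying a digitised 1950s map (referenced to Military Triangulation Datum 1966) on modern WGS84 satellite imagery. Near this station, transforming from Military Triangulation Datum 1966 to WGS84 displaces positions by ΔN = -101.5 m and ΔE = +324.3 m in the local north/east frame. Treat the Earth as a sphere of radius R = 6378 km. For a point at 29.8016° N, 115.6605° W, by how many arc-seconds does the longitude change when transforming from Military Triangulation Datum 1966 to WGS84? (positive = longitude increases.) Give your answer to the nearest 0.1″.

At latitude 29.8016°, cos φ = 0.867752.
One radian of longitude at latitude φ spans R cos φ, so Δλ = ΔE / (R cos φ) = 324.3 / (6378000 × 0.867752) = 5.8596e-05 rad = 12.086″.

Δλ = 12.1″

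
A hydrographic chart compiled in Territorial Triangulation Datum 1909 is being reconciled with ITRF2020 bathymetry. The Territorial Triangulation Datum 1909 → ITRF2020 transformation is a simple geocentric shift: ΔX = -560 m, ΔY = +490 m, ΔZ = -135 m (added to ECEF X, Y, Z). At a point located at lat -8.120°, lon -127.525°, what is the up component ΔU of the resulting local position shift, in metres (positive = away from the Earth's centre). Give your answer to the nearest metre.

ΔU = -28 m

At φ = -8.120°, λ = -127.525°: sin φ = -0.141247, cos φ = 0.989974, sin λ = -0.793088, cos λ = -0.609108.
ΔU = cos φ cos λ·ΔX + cos φ sin λ·ΔY + sin φ·ΔZ = (0.989974)(-0.609108)(-560) + (0.989974)(-0.793088)(490) + (-0.141247)(-135) = -27.97 m.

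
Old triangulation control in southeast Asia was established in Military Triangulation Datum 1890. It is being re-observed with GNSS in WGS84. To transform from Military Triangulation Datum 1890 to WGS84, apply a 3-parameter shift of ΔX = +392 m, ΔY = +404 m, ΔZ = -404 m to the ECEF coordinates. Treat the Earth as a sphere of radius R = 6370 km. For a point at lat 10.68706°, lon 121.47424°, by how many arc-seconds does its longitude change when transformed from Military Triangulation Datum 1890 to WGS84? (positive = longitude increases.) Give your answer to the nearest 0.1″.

Δλ = -18.0″

sin φ = 0.185445, cos φ = 0.982655, sin λ = 0.852875, cos λ = -0.522115.
East component: ΔE = −sin λ·ΔX + cos λ·ΔY = −(0.852875)(392) + (-0.522115)(404) = -545.26 m.
1° of latitude spans πR/180 = 111177 m; at latitude φ, 1° of longitude spans that × cos φ = 109249.1 m, so Δλ = -545.26 / 109249.1 × 3600 = -17.968″.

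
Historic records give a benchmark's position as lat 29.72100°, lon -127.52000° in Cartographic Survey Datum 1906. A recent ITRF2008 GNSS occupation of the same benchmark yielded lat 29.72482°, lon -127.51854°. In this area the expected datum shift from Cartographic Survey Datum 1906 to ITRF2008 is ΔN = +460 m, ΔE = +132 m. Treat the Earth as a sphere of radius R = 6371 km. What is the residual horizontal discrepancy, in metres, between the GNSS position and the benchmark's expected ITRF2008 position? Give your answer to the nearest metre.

Observed coordinate differences: Δφ = +0.00382°, Δλ = +0.00146°.
Converting to metres (1° lat = 111195 m, cos φ = 0.868450): observed ΔN = 424.8 m, observed ΔE = 141.0 m.
Subtracting the expected shift leaves a residual of 424.8 − (460) = -35.2 m north and 141.0 − (132) = 9.0 m east.
Residual distance = √((-35.2)² + 9.0²) = 36.4 m.

36 m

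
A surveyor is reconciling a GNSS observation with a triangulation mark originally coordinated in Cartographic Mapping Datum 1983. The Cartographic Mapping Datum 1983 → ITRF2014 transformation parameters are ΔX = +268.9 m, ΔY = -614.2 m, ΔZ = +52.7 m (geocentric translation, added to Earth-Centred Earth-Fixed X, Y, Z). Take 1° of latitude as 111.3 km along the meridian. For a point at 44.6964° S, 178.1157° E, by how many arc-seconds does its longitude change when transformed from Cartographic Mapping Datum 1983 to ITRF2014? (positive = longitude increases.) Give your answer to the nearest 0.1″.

sin φ = -0.703350, cos φ = 0.710844, sin λ = 0.032881, cos λ = -0.999459.
East component: ΔE = −sin λ·ΔX + cos λ·ΔY = −(0.032881)(268.9) + (-0.999459)(-614.2) = 605.03 m.
1° of latitude spans 111300 m; at latitude φ, 1° of longitude spans that × cos φ = 79116.9 m, so Δλ = 605.03 / 79116.9 × 3600 = 27.530″.

Δλ = 27.5″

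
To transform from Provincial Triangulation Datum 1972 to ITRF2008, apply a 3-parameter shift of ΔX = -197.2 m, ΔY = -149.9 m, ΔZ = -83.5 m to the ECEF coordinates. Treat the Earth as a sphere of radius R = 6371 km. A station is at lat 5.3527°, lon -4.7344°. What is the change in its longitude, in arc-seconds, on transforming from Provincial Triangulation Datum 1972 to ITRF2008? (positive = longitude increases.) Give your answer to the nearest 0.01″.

Δλ = -5.39″

sin φ = 0.093286, cos φ = 0.995639, sin λ = -0.082537, cos λ = 0.996588.
East component: ΔE = −sin λ·ΔX + cos λ·ΔY = −(-0.082537)(-197.2) + (0.996588)(-149.9) = -165.66 m.
1° of latitude spans πR/180 = 111195 m; at latitude φ, 1° of longitude spans that × cos φ = 110710.0 m, so Δλ = -165.66 / 110710.0 × 3600 = -5.387″.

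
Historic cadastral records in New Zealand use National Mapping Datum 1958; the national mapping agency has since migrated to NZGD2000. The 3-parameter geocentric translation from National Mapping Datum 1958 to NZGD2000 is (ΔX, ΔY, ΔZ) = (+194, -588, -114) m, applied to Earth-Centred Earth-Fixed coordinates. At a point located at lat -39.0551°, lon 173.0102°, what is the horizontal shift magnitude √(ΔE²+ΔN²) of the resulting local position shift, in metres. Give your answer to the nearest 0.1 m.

At φ = -39.0551°, λ = 173.0102°: sin φ = -0.630067, cos φ = 0.776540, sin λ = 0.121693, cos λ = -0.992568.
ΔE = −sin λ·ΔX + cos λ·ΔY = −(0.121693)·(194) + (-0.992568)·(-588) = 560.02 m.
ΔN = −sin φ cos λ·ΔX − sin φ sin λ·ΔY + cos φ·ΔZ = −(-0.630067)(-0.992568)(194) − (-0.630067)(0.121693)(-588) + (0.776540)(-114) = -254.93 m.
Horizontal magnitude = √(ΔE² + ΔN²) = √(560.02² + (-254.93)²) = 615.32 m.

615.3 m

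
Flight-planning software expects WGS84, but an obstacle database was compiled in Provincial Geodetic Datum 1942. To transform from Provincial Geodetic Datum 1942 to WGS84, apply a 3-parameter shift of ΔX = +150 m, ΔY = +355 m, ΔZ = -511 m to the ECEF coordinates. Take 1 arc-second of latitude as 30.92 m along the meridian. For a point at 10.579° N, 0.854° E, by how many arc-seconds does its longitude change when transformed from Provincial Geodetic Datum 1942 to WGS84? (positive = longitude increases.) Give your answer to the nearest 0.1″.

Δλ = 11.6″

sin φ = 0.183591, cos φ = 0.983003, sin λ = 0.014905, cos λ = 0.999889.
East component: ΔE = −sin λ·ΔX + cos λ·ΔY = −(0.014905)(150) + (0.999889)(355) = 352.72 m.
1° of latitude spans 3600 × 30.92 = 111312 m; at latitude φ, 1° of longitude spans that × cos φ = 109420.0 m, so Δλ = 352.72 / 109420.0 × 3600 = 11.605″.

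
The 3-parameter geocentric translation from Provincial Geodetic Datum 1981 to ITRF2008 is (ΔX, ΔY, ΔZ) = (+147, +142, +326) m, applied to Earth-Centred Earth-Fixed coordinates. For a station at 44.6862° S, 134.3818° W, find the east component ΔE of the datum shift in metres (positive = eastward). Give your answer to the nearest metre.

The local east axis at (φ, λ) is (−sin λ, cos λ, 0), so ΔE = −sin(-134.3818°)·147 + cos(-134.3818°)·142 = 5.74 m.

ΔE = 6 m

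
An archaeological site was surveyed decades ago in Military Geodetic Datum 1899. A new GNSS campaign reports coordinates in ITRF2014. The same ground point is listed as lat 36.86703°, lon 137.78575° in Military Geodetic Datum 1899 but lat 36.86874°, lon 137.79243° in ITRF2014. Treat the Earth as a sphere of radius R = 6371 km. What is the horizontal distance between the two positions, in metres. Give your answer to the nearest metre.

624 m

Δφ = 36.86874° − 36.86703° = +0.00171°; Δλ = 137.79243° − 137.78575° = +0.00668°.
1° along a meridian = πR/180 = 111195 m.
ΔN = Δφ × 111195 = 190.1 m; ΔE = Δλ × 111195 × cos(36.86703°) = +0.00668 × 111195 × 0.800030 = 594.2 m.
Distance = √(ΔE² + ΔN²) = √(594.2² + 190.1²) = 623.9 m.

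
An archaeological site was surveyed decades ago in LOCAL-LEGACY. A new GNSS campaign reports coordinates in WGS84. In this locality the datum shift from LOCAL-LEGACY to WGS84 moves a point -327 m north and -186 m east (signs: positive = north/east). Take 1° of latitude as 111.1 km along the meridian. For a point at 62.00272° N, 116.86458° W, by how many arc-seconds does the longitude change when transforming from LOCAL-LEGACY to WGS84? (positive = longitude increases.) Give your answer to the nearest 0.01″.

At latitude 62.00272°, cos φ = 0.469430.
1° of longitude at this latitude = 111.1 × cos φ = 52.15 km, so Δλ = -186.0 / 52153.6 = -0.0035664° = -12.839″.

Δλ = -12.84″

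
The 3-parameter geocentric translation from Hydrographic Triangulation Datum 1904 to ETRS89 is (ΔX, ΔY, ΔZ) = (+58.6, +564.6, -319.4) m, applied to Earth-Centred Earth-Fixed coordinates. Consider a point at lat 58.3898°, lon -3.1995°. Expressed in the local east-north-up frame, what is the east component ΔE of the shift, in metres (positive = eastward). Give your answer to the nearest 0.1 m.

ΔE = 567.0 m

At φ = 58.3898°, λ = -3.1995°: sin φ = 0.851634, cos φ = 0.524138, sin λ = -0.055813, cos λ = 0.998441.
ΔE = −sin λ·ΔX + cos λ·ΔY = −(-0.055813)·(58.6) + (0.998441)·(564.6) = 566.99 m.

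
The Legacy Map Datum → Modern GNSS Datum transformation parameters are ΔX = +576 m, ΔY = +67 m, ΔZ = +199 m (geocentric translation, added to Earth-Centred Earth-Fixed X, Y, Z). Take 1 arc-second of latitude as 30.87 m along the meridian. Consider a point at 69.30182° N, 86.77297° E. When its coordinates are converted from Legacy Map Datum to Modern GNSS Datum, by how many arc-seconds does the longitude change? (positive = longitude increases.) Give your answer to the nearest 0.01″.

Δλ = -52.36″

sin φ = 0.935455, cos φ = 0.353445, sin λ = 0.998414, cos λ = 0.056293.
East component: ΔE = −sin λ·ΔX + cos λ·ΔY = −(0.998414)(576) + (0.056293)(67) = -571.32 m.
1° of latitude spans 3600 × 30.87 = 111132 m; at latitude φ, 1° of longitude spans that × cos φ = 39279.1 m, so Δλ = -571.32 / 39279.1 × 3600 = -52.362″.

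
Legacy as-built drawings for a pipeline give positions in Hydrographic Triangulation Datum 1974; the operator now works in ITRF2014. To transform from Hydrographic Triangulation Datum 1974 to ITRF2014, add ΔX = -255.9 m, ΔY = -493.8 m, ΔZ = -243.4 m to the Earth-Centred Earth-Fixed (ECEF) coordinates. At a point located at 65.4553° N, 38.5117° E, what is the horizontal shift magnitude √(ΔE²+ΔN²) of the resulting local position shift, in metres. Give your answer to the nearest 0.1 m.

At φ = 65.4553°, λ = 38.5117°: sin φ = 0.909637, cos φ = 0.415403, sin λ = 0.622674, cos λ = 0.782481.
ΔE = −sin λ·ΔX + cos λ·ΔY = −(0.622674)·(-255.9) + (0.782481)·(-493.8) = -227.05 m.
ΔN = −sin φ cos λ·ΔX − sin φ sin λ·ΔY + cos φ·ΔZ = −(0.909637)(0.782481)(-255.9) − (0.909637)(0.622674)(-493.8) + (0.415403)(-243.4) = 360.73 m.
Horizontal magnitude = √(ΔE² + ΔN²) = √((-227.05)² + 360.73²) = 426.23 m.

426.2 m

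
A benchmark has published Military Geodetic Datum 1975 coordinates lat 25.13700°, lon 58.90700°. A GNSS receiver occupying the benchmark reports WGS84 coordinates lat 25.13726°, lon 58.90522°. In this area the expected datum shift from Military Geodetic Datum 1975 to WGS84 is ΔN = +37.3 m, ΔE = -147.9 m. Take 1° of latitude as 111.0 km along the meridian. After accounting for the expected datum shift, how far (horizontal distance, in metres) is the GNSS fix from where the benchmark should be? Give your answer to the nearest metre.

Observed coordinate differences: Δφ = +0.00026°, Δλ = -0.00178°.
Converting to metres (1° lat = 111000 m, cos φ = 0.905295): observed ΔN = 28.9 m, observed ΔE = -178.9 m.
Subtracting the expected shift leaves a residual of 28.9 − (37.3) = -8.4 m north and -178.9 − (-147.9) = -31.0 m east.
Residual distance = √((-8.4)² + (-31.0)²) = 32.1 m.

32 m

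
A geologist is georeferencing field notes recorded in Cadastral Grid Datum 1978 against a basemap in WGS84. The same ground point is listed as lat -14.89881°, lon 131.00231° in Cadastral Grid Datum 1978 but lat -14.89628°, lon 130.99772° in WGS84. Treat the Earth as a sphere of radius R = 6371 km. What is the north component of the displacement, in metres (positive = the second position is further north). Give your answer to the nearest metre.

ΔN = 281 m

Δφ = -14.89628° − -14.89881° = +0.00253°; Δλ = 130.99772° − 131.00231° = -0.00459°.
1° along a meridian = πR/180 = 111195 m.
ΔN = Δφ × 111195 = 281.3 m; ΔE = Δλ × 111195 × cos(-14.89881°) = -0.00459 × 111195 × 0.966381 = -493.2 m.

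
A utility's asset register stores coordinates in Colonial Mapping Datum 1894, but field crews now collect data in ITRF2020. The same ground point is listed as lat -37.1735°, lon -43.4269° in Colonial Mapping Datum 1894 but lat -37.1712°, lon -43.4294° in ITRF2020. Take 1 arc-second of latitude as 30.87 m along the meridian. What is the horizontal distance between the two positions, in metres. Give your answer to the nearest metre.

338 m

Δφ = -37.1712° − -37.1735° = +0.0023°; Δλ = -43.4294° − -43.4269° = -0.0025°.
1° of latitude = 3600 × 30.87 = 111132 m.
ΔN = Δφ × 111132 = 255.6 m; ΔE = Δλ × 111132 × cos(-37.1735°) = -0.0025 × 111132 × 0.796809 = -221.4 m.
Distance = √(ΔE² + ΔN²) = √((-221.4)² + 255.6²) = 338.1 m.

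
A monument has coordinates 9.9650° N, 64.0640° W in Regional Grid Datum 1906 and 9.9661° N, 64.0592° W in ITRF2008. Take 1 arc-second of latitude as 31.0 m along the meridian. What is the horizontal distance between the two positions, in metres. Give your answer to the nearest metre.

Δφ = 9.9661° − 9.9650° = +0.0011°; Δλ = -64.0592° − -64.0640° = +0.0048°.
1° of latitude = 3600 × 31.00 = 111600 m.
ΔN = Δφ × 111600 = 122.8 m; ΔE = Δλ × 111600 × cos(9.9650°) = +0.0048 × 111600 × 0.984914 = 527.6 m.
Distance = √(ΔE² + ΔN²) = √(527.6² + 122.8²) = 541.7 m.

542 m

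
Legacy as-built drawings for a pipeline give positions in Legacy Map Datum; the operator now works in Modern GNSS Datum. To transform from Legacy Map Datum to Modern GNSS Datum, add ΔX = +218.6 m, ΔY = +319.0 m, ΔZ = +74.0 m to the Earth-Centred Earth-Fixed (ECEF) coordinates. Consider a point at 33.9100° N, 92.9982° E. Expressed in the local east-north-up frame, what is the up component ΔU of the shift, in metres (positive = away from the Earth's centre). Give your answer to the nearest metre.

ΔU = 296 m

At φ = 33.9100°, λ = 92.9982°: sin φ = 0.557890, cos φ = 0.829915, sin λ = 0.998631, cos λ = -0.052305.
ΔU = cos φ cos λ·ΔX + cos φ sin λ·ΔY + sin φ·ΔZ = (0.829915)(-0.052305)(218.6) + (0.829915)(0.998631)(319.0) + (0.557890)(74.0) = 296.18 m.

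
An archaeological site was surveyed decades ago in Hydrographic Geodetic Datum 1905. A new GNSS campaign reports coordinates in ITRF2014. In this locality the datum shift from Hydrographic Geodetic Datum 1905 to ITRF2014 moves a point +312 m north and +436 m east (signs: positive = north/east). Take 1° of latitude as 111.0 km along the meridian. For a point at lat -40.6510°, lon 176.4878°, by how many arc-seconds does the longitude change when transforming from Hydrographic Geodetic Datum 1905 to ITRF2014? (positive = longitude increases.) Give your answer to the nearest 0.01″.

At latitude -40.6510°, cos φ = 0.758692.
1° of longitude at this latitude = 111.0 × cos φ = 84.21 km, so Δλ = 436.0 / 84214.8 = 0.0051772° = 18.638″.

Δλ = 18.64″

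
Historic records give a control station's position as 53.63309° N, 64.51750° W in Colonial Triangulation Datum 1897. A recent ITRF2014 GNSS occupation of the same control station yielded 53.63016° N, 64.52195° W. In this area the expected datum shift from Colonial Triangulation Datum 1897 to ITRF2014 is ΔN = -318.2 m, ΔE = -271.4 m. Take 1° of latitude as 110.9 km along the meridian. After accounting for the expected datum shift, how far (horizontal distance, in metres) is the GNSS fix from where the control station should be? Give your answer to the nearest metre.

Observed coordinate differences: Δφ = -0.00293°, Δλ = -0.00445°.
Converting to metres (1° lat = 110900 m, cos φ = 0.592954): observed ΔN = -324.9 m, observed ΔE = -292.6 m.
Subtracting the expected shift leaves a residual of -324.9 − (-318.2) = -6.7 m north and -292.6 − (-271.4) = -21.2 m east.
Residual distance = √((-6.7)² + (-21.2)²) = 22.3 m.

22 m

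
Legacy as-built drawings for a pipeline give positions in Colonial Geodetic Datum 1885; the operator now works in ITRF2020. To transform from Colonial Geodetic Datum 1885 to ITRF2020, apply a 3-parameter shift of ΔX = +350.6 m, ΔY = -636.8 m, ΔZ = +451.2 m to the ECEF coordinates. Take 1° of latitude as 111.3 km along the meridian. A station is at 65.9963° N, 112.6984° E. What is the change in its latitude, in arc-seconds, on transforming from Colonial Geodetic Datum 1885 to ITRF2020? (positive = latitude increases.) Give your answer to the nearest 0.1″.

sin φ = 0.913519, cos φ = 0.406796, sin λ = 0.922549, cos λ = -0.385880.
North component: ΔN = −sin φ cos λ·ΔX − sin φ sin λ·ΔY + cos φ·ΔZ = −(0.913519)(-0.385880)(350.6) − (0.913519)(0.922549)(-636.8) + (0.406796)(451.2) = 843.81 m.
1° of latitude spans 111300 m, so Δφ = 843.81 / 111300 × 3600 = 27.293″.

Δφ = 27.3″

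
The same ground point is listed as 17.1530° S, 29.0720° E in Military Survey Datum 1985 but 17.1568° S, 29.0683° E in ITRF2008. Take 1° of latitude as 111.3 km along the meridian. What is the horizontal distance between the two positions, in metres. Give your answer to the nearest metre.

578 m

Δφ = -17.1568° − -17.1530° = -0.0038°; Δλ = 29.0683° − 29.0720° = -0.0037°.
ΔN = Δφ × 111300 = -422.9 m; ΔE = Δλ × 111300 × cos(-17.1530°) = -0.0037 × 111300 × 0.955521 = -393.5 m.
Distance = √(ΔE² + ΔN²) = √((-393.5)² + (-422.9)²) = 577.7 m.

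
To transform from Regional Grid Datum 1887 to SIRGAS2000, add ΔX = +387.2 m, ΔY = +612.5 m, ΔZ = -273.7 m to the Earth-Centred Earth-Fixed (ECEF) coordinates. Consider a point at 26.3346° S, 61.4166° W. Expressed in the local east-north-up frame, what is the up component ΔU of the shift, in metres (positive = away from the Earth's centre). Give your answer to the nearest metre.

At φ = -26.3346°, λ = -61.4166°: sin φ = -0.443612, cos φ = 0.896219, sin λ = -0.878122, cos λ = 0.478437.
ΔU = cos φ cos λ·ΔX + cos φ sin λ·ΔY + sin φ·ΔZ = (0.896219)(0.478437)(387.2) + (0.896219)(-0.878122)(612.5) + (-0.443612)(-273.7) = -194.59 m.

ΔU = -195 m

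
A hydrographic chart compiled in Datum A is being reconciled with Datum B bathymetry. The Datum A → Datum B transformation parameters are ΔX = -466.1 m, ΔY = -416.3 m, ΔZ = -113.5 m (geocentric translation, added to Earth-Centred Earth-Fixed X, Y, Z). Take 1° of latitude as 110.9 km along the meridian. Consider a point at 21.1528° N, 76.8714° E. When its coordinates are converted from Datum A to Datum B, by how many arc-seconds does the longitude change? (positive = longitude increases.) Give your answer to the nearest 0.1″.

sin φ = 0.360856, cos φ = 0.932621, sin λ = 0.973863, cos λ = 0.227137.
East component: ΔE = −sin λ·ΔX + cos λ·ΔY = −(0.973863)(-466.1) + (0.227137)(-416.3) = 359.36 m.
1° of latitude spans 110900 m; at latitude φ, 1° of longitude spans that × cos φ = 103427.7 m, so Δλ = 359.36 / 103427.7 × 3600 = 12.508″.

Δλ = 12.5″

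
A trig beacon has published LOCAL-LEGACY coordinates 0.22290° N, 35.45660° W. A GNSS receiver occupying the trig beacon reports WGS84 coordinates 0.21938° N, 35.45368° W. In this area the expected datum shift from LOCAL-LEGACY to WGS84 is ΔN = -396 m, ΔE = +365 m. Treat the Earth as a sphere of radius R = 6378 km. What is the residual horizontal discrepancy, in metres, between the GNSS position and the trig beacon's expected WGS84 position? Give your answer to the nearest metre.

Observed coordinate differences: Δφ = -0.00352°, Δλ = +0.00292°.
Converting to metres (1° lat = 111317 m, cos φ = 0.999992): observed ΔN = -391.8 m, observed ΔE = 325.0 m.
Subtracting the expected shift leaves a residual of -391.8 − (-396) = 4.2 m north and 325.0 − (365) = -40.0 m east.
Residual distance = √(4.2² + (-40.0)²) = 40.2 m.

40 m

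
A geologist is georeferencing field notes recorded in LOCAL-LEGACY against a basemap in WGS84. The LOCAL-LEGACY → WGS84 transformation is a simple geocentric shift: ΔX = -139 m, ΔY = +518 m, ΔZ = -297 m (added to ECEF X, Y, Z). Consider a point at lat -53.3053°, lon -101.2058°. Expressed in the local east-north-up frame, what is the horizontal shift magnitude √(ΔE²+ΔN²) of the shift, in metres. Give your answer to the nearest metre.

The local east axis at (φ, λ) is (−sin λ, cos λ, 0), so ΔE = −sin(-101.2058°)·(-139) + cos(-101.2058°)·518 = -237.01 m.
The local north axis is (−sin φ cos λ, −sin φ sin λ, cos φ), giving ΔN = 21.659 − 407.430 − 177.473 = -563.24 m.
Horizontal magnitude = √(ΔE² + ΔN²) = √((-237.01)² + (-563.24)²) = 611.08 m.

611 m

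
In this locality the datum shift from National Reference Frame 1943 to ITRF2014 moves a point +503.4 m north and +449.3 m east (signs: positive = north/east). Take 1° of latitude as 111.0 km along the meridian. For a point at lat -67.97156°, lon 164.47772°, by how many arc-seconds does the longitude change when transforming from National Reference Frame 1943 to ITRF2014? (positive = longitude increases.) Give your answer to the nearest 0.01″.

Δλ = 38.85″

At latitude -67.97156°, cos φ = 0.375067.
1° of longitude at this latitude = 111.0 × cos φ = 41.63 km, so Δλ = 449.3 / 41632.4 = 0.0107921° = 38.851″.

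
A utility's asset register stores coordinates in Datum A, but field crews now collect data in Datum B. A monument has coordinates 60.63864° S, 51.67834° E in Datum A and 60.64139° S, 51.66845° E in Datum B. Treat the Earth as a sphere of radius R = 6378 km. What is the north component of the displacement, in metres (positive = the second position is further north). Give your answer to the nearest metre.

Δφ = -60.64139° − -60.63864° = -0.00275°; Δλ = 51.66845° − 51.67834° = -0.00989°.
1° along a meridian = πR/180 = 111317 m.
ΔN = Δφ × 111317 = -306.1 m; ΔE = Δλ × 111317 × cos(-60.63864°) = -0.00989 × 111317 × 0.490316 = -539.8 m.

ΔN = -306 m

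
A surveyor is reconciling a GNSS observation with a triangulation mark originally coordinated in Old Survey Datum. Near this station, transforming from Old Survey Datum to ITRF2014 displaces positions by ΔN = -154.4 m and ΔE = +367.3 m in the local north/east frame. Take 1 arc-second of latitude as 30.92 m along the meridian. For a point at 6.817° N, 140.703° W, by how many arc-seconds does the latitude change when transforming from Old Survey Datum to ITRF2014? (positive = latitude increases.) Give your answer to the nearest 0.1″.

Δφ = -5.0″

1″ of latitude = 30.92 m, so Δφ = -154.4 / 30.92 = -4.994″.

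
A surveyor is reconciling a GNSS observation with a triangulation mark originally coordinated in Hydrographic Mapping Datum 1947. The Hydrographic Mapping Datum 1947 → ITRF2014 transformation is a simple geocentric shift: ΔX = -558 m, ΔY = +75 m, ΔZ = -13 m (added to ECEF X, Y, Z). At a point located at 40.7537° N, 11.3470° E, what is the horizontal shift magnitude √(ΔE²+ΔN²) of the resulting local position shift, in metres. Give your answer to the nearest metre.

384 m

The local east axis at (φ, λ) is (−sin λ, cos λ, 0), so ΔE = −sin(11.3470°)·(-558) + cos(11.3470°)·75 = 183.32 m.
The local north axis is (−sin φ cos λ, −sin φ sin λ, cos φ), giving ΔN = 357.147 − 9.633 − 9.848 = 337.67 m.
Horizontal magnitude = √(ΔE² + ΔN²) = √(183.32² + 337.67²) = 384.22 m.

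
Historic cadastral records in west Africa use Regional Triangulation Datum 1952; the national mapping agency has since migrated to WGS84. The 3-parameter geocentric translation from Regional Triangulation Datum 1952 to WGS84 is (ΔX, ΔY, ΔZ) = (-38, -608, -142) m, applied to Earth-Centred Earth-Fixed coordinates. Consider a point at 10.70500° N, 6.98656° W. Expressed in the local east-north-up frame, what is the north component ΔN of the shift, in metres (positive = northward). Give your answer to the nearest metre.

The local north axis is (−sin φ cos λ, −sin φ sin λ, cos φ), giving ΔN = 7.006 − 13.737 − 139.529 = -146.26 m.

ΔN = -146 m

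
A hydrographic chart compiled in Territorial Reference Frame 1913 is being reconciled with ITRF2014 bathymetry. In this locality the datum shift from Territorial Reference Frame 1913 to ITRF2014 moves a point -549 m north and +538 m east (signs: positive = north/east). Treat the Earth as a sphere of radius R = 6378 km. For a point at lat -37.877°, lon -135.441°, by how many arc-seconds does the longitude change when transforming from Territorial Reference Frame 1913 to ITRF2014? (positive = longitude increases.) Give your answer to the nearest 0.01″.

At latitude -37.877°, cos φ = 0.789331.
One radian of longitude at latitude φ spans R cos φ, so Δλ = ΔE / (R cos φ) = 538.0 / (6378000 × 0.789331) = 1.0687e-04 rad = 22.043″.

Δλ = 22.04″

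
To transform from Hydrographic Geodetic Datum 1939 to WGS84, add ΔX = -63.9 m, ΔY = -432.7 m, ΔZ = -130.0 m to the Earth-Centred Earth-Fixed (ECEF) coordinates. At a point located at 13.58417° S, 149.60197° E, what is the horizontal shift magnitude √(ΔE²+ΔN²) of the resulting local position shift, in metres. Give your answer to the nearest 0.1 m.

At φ = -13.58417°, λ = 149.60197°: sin φ = -0.234874, cos φ = 0.972026, sin λ = 0.506004, cos λ = -0.862531.
ΔE = −sin λ·ΔX + cos λ·ΔY = −(0.506004)·(-63.9) + (-0.862531)·(-432.7) = 405.55 m.
ΔN = −sin φ cos λ·ΔX − sin φ sin λ·ΔY + cos φ·ΔZ = −(-0.234874)(-0.862531)(-63.9) − (-0.234874)(0.506004)(-432.7) + (0.972026)(-130.0) = -164.84 m.
Horizontal magnitude = √(ΔE² + ΔN²) = √(405.55² + (-164.84)²) = 437.77 m.

437.8 m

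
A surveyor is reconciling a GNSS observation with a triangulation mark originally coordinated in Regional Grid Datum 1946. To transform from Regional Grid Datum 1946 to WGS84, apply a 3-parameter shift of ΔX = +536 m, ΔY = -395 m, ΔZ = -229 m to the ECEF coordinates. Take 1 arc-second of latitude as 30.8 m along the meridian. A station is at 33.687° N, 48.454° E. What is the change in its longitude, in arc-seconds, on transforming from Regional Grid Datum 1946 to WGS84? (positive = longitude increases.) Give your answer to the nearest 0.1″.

Δλ = -25.9″

sin φ = 0.554656, cos φ = 0.832080, sin λ = 0.748423, cos λ = 0.663221.
East component: ΔE = −sin λ·ΔX + cos λ·ΔY = −(0.748423)(536) + (0.663221)(-395) = -663.13 m.
1° of latitude spans 3600 × 30.80 = 110880 m; at latitude φ, 1° of longitude spans that × cos φ = 92261.0 m, so Δλ = -663.13 / 92261.0 × 3600 = -25.875″.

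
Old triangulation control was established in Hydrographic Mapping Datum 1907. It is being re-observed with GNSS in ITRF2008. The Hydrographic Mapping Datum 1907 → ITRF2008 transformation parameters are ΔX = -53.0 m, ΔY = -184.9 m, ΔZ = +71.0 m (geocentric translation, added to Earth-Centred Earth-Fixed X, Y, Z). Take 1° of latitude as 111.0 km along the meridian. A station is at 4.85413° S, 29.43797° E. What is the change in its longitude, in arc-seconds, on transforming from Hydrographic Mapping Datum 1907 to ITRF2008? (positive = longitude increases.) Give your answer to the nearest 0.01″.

sin φ = -0.084619, cos φ = 0.996413, sin λ = 0.491481, cos λ = 0.870888.
East component: ΔE = −sin λ·ΔX + cos λ·ΔY = −(0.491481)(-53.0) + (0.870888)(-184.9) = -134.98 m.
1° of latitude spans 111000 m; at latitude φ, 1° of longitude spans that × cos φ = 110601.9 m, so Δλ = -134.98 / 110601.9 × 3600 = -4.393″.

Δλ = -4.39″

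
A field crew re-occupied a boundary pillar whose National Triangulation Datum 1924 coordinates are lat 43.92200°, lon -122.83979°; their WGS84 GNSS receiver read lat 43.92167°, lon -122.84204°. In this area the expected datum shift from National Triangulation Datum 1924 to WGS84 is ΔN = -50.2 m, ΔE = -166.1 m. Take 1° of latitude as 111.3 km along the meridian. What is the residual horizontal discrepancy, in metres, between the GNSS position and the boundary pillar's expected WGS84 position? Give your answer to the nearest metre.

Observed coordinate differences: Δφ = -0.00033°, Δλ = -0.00225°.
Converting to metres (1° lat = 111300 m, cos φ = 0.720285): observed ΔN = -36.7 m, observed ΔE = -180.4 m.
Subtracting the expected shift leaves a residual of -36.7 − (-50.2) = 13.5 m north and -180.4 − (-166.1) = -14.3 m east.
Residual distance = √(13.5² + (-14.3)²) = 19.6 m.

20 m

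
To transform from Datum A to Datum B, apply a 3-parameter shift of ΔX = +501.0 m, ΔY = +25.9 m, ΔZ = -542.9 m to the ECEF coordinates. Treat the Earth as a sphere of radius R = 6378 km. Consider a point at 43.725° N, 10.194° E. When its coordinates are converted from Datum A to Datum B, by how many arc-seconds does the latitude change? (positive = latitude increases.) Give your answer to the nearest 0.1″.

Δφ = -23.8″

sin φ = 0.691198, cos φ = 0.722666, sin λ = 0.176982, cos λ = 0.984214.
North component: ΔN = −sin φ cos λ·ΔX − sin φ sin λ·ΔY + cos φ·ΔZ = −(0.691198)(0.984214)(501.0) − (0.691198)(0.176982)(25.9) + (0.722666)(-542.9) = -736.33 m.
1° of latitude spans πR/180 = 111317 m, so Δφ = -736.33 / 111317 × 3600 = -23.813″.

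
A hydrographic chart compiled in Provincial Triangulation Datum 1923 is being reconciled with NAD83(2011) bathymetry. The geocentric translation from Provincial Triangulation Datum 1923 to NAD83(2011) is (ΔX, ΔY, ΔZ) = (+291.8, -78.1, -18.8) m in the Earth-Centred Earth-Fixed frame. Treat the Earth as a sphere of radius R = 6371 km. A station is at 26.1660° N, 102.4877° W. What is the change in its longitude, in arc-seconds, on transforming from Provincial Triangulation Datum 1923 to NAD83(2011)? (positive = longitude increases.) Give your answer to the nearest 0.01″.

Δλ = 10.89″

sin φ = 0.440973, cos φ = 0.897520, sin λ = -0.976342, cos λ = -0.216230.
East component: ΔE = −sin λ·ΔX + cos λ·ΔY = −(-0.976342)(291.8) + (-0.216230)(-78.1) = 301.78 m.
1° of latitude spans πR/180 = 111195 m; at latitude φ, 1° of longitude spans that × cos φ = 99799.7 m, so Δλ = 301.78 / 99799.7 × 3600 = 10.886″.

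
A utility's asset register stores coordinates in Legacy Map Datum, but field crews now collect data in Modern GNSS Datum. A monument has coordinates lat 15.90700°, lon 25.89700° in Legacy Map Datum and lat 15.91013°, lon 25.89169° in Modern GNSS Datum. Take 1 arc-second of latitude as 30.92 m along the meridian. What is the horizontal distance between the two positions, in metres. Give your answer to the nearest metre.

667 m

Δφ = 15.91013° − 15.90700° = +0.00313°; Δλ = 25.89169° − 25.89700° = -0.00531°.
1° of latitude = 3600 × 30.92 = 111312 m.
ΔN = Δφ × 111312 = 348.4 m; ΔE = Δλ × 111312 × cos(15.90700°) = -0.00531 × 111312 × 0.961708 = -568.4 m.
Distance = √(ΔE² + ΔN²) = √((-568.4)² + 348.4²) = 666.7 m.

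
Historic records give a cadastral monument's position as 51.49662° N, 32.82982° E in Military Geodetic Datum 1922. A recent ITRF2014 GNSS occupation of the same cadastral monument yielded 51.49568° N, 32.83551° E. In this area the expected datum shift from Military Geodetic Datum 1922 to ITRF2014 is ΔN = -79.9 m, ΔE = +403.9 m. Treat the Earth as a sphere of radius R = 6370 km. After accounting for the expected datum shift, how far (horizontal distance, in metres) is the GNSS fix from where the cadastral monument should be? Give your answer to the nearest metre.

27 m

Observed coordinate differences: Δφ = -0.00094°, Δλ = +0.00569°.
Converting to metres (1° lat = 111177 m, cos φ = 0.622561): observed ΔN = -104.5 m, observed ΔE = 393.8 m.
Subtracting the expected shift leaves a residual of -104.5 − (-79.9) = -24.6 m north and 393.8 − (403.9) = -10.1 m east.
Residual distance = √((-24.6)² + (-10.1)²) = 26.6 m.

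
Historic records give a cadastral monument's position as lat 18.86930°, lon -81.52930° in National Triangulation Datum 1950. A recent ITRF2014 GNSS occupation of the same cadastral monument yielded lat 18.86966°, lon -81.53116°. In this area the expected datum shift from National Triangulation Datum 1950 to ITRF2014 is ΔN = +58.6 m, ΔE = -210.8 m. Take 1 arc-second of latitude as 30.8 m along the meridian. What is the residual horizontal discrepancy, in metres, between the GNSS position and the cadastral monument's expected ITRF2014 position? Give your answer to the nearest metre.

Observed coordinate differences: Δφ = +0.00036°, Δλ = -0.00186°.
Converting to metres (1° lat = 110880 m, cos φ = 0.946259): observed ΔN = 39.9 m, observed ΔE = -195.2 m.
Subtracting the expected shift leaves a residual of 39.9 − (58.6) = -18.7 m north and -195.2 − (-210.8) = 15.6 m east.
Residual distance = √((-18.7)² + 15.6²) = 24.4 m.

24 m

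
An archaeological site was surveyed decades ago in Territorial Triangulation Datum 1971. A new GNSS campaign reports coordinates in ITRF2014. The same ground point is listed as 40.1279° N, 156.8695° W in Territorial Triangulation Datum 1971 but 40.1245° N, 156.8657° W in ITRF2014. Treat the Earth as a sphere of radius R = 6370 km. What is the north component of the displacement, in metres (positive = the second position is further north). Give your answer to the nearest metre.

Δφ = 40.1245° − 40.1279° = -0.0034°; Δλ = -156.8657° − -156.8695° = +0.0038°.
1° along a meridian = πR/180 = 111177 m.
ΔN = Δφ × 111177 = -378.0 m; ΔE = Δλ × 111177 × cos(40.1279°) = +0.0038 × 111177 × 0.764608 = 323.0 m.

ΔN = -378 m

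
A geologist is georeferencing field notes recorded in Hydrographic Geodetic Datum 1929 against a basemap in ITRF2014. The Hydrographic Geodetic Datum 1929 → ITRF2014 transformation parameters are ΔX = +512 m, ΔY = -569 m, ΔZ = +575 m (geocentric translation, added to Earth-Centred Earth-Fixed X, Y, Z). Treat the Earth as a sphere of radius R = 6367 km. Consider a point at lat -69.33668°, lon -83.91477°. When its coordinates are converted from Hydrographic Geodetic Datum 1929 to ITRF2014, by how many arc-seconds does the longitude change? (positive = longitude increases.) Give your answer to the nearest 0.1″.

sin φ = -0.935670, cos φ = 0.352876, sin λ = -0.994365, cos λ = 0.106008.
East component: ΔE = −sin λ·ΔX + cos λ·ΔY = −(-0.994365)(512) + (0.106008)(-569) = 448.80 m.
1° of latitude spans πR/180 = 111125 m; at latitude φ, 1° of longitude spans that × cos φ = 39213.4 m, so Δλ = 448.80 / 39213.4 × 3600 = 41.202″.

Δλ = 41.2″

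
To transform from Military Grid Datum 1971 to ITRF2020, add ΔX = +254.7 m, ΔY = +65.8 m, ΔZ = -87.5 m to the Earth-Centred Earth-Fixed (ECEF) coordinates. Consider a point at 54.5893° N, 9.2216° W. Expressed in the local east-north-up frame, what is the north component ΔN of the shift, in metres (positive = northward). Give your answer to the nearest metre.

ΔN = -247 m

At φ = 54.5893°, λ = -9.2216°: sin φ = 0.815020, cos φ = 0.579433, sin λ = -0.160253, cos λ = 0.987076.
ΔN = −sin φ cos λ·ΔX − sin φ sin λ·ΔY + cos φ·ΔZ = −(0.815020)(0.987076)(254.7) − (0.815020)(-0.160253)(65.8) + (0.579433)(-87.5) = -247.01 m.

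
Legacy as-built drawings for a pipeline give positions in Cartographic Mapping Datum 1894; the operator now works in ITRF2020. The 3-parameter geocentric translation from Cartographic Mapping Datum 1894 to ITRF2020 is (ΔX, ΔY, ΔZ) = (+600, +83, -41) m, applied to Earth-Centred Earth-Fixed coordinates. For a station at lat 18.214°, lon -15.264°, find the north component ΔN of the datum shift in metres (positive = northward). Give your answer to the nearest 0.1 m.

The local north axis is (−sin φ cos λ, −sin φ sin λ, cos φ), giving ΔN = -180.924 + 6.830 − 38.946 = -213.04 m.

ΔN = -213.0 m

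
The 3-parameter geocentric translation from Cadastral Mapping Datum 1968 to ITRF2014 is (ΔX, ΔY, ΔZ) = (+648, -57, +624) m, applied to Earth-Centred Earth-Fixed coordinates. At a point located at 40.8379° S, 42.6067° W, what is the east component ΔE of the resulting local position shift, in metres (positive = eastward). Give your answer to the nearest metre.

The local east axis at (φ, λ) is (−sin λ, cos λ, 0), so ΔE = −sin(-42.6067°)·648 + cos(-42.6067°)·(-57) = 396.72 m.

ΔE = 397 m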